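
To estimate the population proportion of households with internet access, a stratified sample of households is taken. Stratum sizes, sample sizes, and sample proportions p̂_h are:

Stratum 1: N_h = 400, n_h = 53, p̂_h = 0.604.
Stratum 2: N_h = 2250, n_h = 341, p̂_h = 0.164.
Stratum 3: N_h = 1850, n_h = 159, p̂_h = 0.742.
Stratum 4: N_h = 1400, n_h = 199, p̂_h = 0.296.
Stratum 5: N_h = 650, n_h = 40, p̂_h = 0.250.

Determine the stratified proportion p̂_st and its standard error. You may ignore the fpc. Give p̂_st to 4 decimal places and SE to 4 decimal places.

p̂_st ≈ 0.3909, SE ≈ 0.0160

N = 6550; stratum weights W_h = N_h/N.
p̂_st = Σ W_h p̂_h = (400·0.604 + 2250·0.164 + 1850·0.742 + 1400·0.296 + 650·0.250)/6550 = 0.39087
V̂(p̂_st) = Σ W_h² p̂_h(1−p̂_h)/(n_h−1):
  stratum 1: (400/6550)²·0.604·0.396/52 = 1.7154e-05
  stratum 2: (2250/6550)²·0.164·0.836/340 = 4.75832e-05
  stratum 3: (1850/6550)²·0.742·0.258/158 = 9.66557e-05
  stratum 4: (1400/6550)²·0.296·0.704/198 = 4.80809e-05
  stratum 5: (650/6550)²·0.250·0.750/39 = 4.73457e-05
V̂(p̂_st) = 0.00025682; SE = √V̂ = 0.0160256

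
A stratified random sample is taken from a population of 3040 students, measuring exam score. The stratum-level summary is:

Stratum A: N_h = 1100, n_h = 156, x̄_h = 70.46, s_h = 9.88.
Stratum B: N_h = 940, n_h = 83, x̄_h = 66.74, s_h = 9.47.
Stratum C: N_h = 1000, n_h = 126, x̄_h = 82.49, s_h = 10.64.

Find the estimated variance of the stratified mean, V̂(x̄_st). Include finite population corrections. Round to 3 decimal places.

V̂(x̄_st) ≈ 0.249

V̂(x̄_st) = Σ W_h² (1 − n_h/N_h) s_h²/n_h, with W_h = N_h/N and N = 3040:
  stratum A: (1100/3040)²·(1 − 156/1100)·9.88²/156 = 0.0703083
  stratum B: (940/3040)²·(1 − 83/940)·9.47²/83 = 0.0941854
  stratum C: (1000/3040)²·(1 − 126/1000)·10.64²/126 = 0.0849722
V̂(x̄_st) = 0.249466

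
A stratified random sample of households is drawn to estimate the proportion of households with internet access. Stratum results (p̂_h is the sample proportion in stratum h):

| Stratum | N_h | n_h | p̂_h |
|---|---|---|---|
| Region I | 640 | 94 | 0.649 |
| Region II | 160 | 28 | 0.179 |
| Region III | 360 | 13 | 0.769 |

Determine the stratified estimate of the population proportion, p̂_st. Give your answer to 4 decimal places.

p̂_st ≈ 0.6214

N = 1160; stratum weights W_h = N_h/N.
p̂_st = Σ W_h p̂_h = (640·0.649 + 160·0.179 + 360·0.769)/1160 = 0.62141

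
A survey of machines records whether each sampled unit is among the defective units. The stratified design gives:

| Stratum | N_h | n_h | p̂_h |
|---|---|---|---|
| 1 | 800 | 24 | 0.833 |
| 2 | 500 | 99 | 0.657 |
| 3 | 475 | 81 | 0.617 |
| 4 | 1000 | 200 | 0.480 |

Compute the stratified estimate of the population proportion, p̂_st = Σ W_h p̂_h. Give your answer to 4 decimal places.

p̂_st ≈ 0.6371

N = 2775; stratum weights W_h = N_h/N.
p̂_st = Σ W_h p̂_h = (800·0.833 + 500·0.657 + 475·0.617 + 1000·0.480)/2775 = 0.63711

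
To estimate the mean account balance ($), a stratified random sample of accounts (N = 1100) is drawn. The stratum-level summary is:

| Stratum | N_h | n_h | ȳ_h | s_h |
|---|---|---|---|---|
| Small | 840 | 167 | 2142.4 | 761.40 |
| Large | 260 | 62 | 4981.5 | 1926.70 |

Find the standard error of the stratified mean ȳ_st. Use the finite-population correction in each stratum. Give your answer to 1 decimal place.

SE(ȳ_st) ≈ 64.6

V̂(ȳ_st) = Σ W_h² (1 − n_h/N_h) s_h²/n_h, with W_h = N_h/N and N = 1100:
  stratum Small: (840/1100)²·(1 − 167/840)·761.40²/167 = 1621.88
  stratum Large: (260/1100)²·(1 − 62/260)·1926.70²/62 = 2547.36
V̂(ȳ_st) = 4169.23
SE(ȳ_st) = √4169.23 = 64.5696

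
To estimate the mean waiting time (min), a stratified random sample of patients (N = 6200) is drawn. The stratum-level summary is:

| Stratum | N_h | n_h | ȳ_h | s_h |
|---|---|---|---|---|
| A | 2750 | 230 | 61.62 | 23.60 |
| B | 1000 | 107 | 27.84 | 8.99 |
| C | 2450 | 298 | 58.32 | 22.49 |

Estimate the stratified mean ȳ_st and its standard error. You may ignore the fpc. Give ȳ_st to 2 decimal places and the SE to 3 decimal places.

ȳ_st ≈ 54.87, SE ≈ 0.872

ȳ_st = Σ W_h ȳ_h = (2750·61.62 + 1000·27.84 + 2450·58.32)/6200 = 54.86758
V̂(ȳ_st) = Σ W_h² s_h²/n_h, with W_h = N_h/N and N = 6200:
  stratum A: (2750/6200)²·23.60²/230 = 0.476407
  stratum B: (1000/6200)²·8.99²/107 = 0.0196495
  stratum C: (2450/6200)²·22.49²/298 = 0.26504
V̂(ȳ_st) = 0.761097
SE(ȳ_st) = √0.761097 = 0.872408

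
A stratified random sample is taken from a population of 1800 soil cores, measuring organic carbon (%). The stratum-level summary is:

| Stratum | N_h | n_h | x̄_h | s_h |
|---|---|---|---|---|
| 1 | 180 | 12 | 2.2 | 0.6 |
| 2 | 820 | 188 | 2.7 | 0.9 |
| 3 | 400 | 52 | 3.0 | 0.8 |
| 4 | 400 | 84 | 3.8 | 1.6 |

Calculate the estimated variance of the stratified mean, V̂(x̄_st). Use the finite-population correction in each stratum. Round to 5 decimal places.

V̂(x̄_st) = Σ W_h² (1 − n_h/N_h) s_h²/n_h, with W_h = N_h/N and N = 1800:
  stratum 1: (180/1800)²·(1 − 12/180)·0.6²/12 = 0.00028
  stratum 2: (820/1800)²·(1 − 188/820)·0.9²/188 = 0.000689149
  stratum 3: (400/1800)²·(1 − 52/400)·0.8²/52 = 0.000528775
  stratum 4: (400/1800)²·(1 − 84/400)·1.6²/84 = 0.00118895
V̂(x̄_st) = 0.00268687

V̂(x̄_st) ≈ 0.00269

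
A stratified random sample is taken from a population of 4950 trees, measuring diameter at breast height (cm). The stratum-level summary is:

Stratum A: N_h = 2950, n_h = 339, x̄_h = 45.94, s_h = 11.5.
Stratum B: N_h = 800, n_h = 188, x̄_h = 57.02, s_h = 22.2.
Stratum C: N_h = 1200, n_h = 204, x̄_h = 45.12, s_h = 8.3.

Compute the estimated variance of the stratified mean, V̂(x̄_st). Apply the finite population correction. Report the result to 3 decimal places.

V̂(x̄_st) ≈ 0.191

V̂(x̄_st) = Σ W_h² (1 − n_h/N_h) s_h²/n_h, with W_h = N_h/N and N = 4950:
  stratum A: (2950/4950)²·(1 − 339/2950)·11.5²/339 = 0.122635
  stratum B: (800/4950)²·(1 − 188/800)·22.2²/188 = 0.0523816
  stratum C: (1200/4950)²·(1 − 204/1200)·8.3²/204 = 0.0164724
V̂(x̄_st) = 0.191489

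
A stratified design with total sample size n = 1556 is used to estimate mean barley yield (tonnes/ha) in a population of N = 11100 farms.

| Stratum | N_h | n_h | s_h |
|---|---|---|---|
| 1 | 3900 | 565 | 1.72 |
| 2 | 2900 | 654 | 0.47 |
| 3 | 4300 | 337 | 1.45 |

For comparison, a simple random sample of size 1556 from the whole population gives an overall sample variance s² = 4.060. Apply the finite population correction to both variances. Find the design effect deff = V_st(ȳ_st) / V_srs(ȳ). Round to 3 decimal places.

deff ≈ 0.639

V̂(ȳ_st) = Σ W_h² (1 − n_h/N_h) s_h²/n_h, with W_h = N_h/N and N = 11100:
  stratum 1: (3900/11100)²·(1 − 565/3900)·1.72²/565 = 0.000552743
  stratum 2: (2900/11100)²·(1 − 654/2900)·0.47²/654 = 1.78558e-05
  stratum 3: (4300/11100)²·(1 − 337/4300)·1.45²/337 = 0.000862885
V_st = 0.00143348
V_srs = (1 − 1556/11100)·4.060/1556 = 0.00224349
deff = V_st / V_srs = 0.00143348/0.00224349 = 0.6390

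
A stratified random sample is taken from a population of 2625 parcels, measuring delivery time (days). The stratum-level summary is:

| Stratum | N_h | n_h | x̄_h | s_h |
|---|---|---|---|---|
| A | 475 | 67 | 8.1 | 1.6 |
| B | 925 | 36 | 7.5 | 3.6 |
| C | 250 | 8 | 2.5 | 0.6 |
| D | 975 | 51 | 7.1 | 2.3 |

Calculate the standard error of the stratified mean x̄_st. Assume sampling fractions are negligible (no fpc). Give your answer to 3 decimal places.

SE(x̄_st) ≈ 0.246

V̂(x̄_st) = Σ W_h² s_h²/n_h, with W_h = N_h/N and N = 2625:
  stratum A: (475/2625)²·1.6²/67 = 0.00125111
  stratum B: (925/2625)²·3.6²/36 = 0.044702
  stratum C: (250/2625)²·0.6²/8 = 0.000408163
  stratum D: (975/2625)²·2.3²/51 = 0.0143099
V̂(x̄_st) = 0.0606712
SE(x̄_st) = √0.0606712 = 0.246315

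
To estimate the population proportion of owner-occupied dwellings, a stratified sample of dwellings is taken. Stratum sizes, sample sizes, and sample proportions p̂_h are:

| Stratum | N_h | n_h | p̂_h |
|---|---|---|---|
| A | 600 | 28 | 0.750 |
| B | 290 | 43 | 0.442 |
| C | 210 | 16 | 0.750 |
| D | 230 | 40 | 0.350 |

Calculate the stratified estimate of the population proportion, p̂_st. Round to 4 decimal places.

N = 1330; stratum weights W_h = N_h/N.
p̂_st = Σ W_h p̂_h = (600·0.750 + 290·0.442 + 210·0.750 + 230·0.350)/1330 = 0.61367

p̂_st ≈ 0.6137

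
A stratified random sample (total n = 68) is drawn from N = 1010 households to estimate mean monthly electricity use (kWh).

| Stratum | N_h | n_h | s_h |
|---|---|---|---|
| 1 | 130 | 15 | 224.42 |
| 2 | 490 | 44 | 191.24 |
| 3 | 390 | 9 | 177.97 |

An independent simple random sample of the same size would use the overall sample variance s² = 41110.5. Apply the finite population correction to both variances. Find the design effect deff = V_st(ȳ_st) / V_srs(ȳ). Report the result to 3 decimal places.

V̂(ȳ_st) = Σ W_h² (1 − n_h/N_h) s_h²/n_h, with W_h = N_h/N and N = 1010:
  stratum 1: (130/1010)²·(1 − 15/130)·224.42²/15 = 49.2074
  stratum 2: (490/1010)²·(1 − 44/490)·191.24²/44 = 178.071
  stratum 3: (390/1010)²·(1 − 9/390)·177.97²/9 = 512.623
V_st = 739.901
V_srs = (1 − 68/1010)·41110.5/68 = 563.863
deff = V_st / V_srs = 739.901/563.863 = 1.3122

deff ≈ 1.312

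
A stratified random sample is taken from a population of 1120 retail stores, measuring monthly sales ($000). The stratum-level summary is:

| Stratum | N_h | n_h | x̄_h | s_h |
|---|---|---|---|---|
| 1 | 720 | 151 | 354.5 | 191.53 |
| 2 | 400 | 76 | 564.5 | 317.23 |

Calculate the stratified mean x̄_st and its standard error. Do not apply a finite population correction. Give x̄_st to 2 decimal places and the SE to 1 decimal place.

x̄_st ≈ 429.50, SE ≈ 16.4

x̄_st = Σ W_h x̄_h = (720·354.5 + 400·564.5)/1120 = 429.50000
V̂(x̄_st) = Σ W_h² s_h²/n_h, with W_h = N_h/N and N = 1120:
  stratum 1: (720/1120)²·191.53²/151 = 100.398
  stratum 2: (400/1120)²·317.23²/76 = 168.896
V̂(x̄_st) = 269.294
SE(x̄_st) = √269.294 = 16.4102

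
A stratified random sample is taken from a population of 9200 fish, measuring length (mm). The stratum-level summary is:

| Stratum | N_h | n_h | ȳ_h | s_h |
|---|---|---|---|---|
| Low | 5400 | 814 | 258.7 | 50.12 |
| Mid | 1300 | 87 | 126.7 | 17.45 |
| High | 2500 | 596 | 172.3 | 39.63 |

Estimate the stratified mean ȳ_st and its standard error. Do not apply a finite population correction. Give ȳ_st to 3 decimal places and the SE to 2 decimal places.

ȳ_st = Σ W_h ȳ_h = (5400·258.7 + 1300·126.7 + 2500·172.3)/9200 = 216.56957
V̂(ȳ_st) = Σ W_h² s_h²/n_h, with W_h = N_h/N and N = 9200:
  stratum Low: (5400/9200)²·50.12²/814 = 1.06319
  stratum Mid: (1300/9200)²·17.45²/87 = 0.0698848
  stratum High: (2500/9200)²·39.63²/596 = 0.194584
V̂(ȳ_st) = 1.32766
SE(ȳ_st) = √1.32766 = 1.15224

ȳ_st ≈ 216.570, SE ≈ 1.15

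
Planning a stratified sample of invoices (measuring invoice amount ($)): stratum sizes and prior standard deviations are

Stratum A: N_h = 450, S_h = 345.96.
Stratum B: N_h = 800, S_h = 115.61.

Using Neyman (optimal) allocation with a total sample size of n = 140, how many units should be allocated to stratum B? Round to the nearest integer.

Neyman allocation: n_h = n · N_h S_h / Σ N_i S_i, with n = 140.
  stratum A: N_h·S_h = 450·345.96 = 155682.00
  stratum B: N_h·S_h = 800·115.61 = 92488.00
Σ N_h S_h = 248170.00
n for stratum B = 140·92488.00/248170.00 = 52.175 → 52

52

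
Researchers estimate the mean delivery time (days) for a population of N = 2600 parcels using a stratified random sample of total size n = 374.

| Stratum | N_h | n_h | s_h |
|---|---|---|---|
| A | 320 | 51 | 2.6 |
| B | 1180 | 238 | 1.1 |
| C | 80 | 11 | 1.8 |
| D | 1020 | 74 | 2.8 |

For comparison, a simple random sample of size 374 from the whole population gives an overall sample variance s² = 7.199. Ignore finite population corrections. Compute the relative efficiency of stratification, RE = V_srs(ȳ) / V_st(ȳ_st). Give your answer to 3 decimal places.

RE ≈ 0.980

V̂(ȳ_st) = Σ W_h² s_h²/n_h, with W_h = N_h/N and N = 2600:
  stratum A: (320/2600)²·2.6²/51 = 0.00200784
  stratum B: (1180/2600)²·1.1²/238 = 0.00104719
  stratum C: (80/2600)²·1.8²/11 = 0.00027886
  stratum D: (1020/2600)²·2.8²/74 = 0.0163056
V_st = 0.0196395
V_srs = s²/n = 7.199/374 = 0.0192487
Relative efficiency = V_srs / V_st = 0.0192487/0.0196395 = 0.9801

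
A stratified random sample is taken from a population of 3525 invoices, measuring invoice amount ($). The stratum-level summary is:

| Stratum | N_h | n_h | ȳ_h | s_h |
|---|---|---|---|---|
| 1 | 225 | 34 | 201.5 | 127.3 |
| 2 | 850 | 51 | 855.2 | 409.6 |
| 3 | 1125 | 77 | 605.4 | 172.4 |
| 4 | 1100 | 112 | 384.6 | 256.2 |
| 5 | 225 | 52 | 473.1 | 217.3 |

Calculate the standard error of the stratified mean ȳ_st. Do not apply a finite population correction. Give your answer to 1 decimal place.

SE(ȳ_st) ≈ 17.1

V̂(ȳ_st) = Σ W_h² s_h²/n_h, with W_h = N_h/N and N = 3525:
  stratum 1: (225/3525)²·127.3²/34 = 1.94189
  stratum 2: (850/3525)²·409.6²/51 = 191.28
  stratum 3: (1125/3525)²·172.4²/77 = 39.3161
  stratum 4: (1100/3525)²·256.2²/112 = 57.0699
  stratum 5: (225/3525)²·217.3²/52 = 3.69967
V̂(ȳ_st) = 293.308
SE(ȳ_st) = √293.308 = 17.1262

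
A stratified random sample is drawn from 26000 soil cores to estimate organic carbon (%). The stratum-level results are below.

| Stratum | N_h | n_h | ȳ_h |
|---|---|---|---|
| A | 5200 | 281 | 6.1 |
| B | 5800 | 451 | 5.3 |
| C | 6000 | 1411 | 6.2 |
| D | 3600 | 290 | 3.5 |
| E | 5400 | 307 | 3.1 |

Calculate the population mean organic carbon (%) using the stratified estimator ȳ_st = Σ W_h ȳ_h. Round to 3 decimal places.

N = Σ N_h = 26000. Stratum weights W_h = N_h/N.
ȳ_st = (5200·6.1 + 5800·5.3 + 6000·6.2 + 3600·3.5 + 5400·3.1) / 26000 = 4.96154

ȳ_st ≈ 4.962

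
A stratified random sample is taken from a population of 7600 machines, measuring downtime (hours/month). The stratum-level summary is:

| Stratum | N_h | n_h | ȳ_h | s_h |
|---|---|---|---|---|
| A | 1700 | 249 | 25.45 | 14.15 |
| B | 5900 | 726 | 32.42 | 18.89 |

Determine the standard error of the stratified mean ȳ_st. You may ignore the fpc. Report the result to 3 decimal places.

V̂(ȳ_st) = Σ W_h² s_h²/n_h, with W_h = N_h/N and N = 7600:
  stratum A: (1700/7600)²·14.15²/249 = 0.0402332
  stratum B: (5900/7600)²·18.89²/726 = 0.296213
V̂(ȳ_st) = 0.336446
SE(ȳ_st) = √0.336446 = 0.58004

SE(ȳ_st) ≈ 0.580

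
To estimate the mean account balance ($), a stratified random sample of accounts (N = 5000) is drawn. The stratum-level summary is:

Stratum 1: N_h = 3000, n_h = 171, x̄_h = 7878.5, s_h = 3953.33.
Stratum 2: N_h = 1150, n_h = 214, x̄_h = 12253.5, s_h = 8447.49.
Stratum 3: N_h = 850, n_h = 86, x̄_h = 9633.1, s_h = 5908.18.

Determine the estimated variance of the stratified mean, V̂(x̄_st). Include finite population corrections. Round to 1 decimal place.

V̂(x̄_st) ≈ 55928.1

V̂(x̄_st) = Σ W_h² (1 − n_h/N_h) s_h²/n_h, with W_h = N_h/N and N = 5000:
  stratum 1: (3000/5000)²·(1 − 171/3000)·3953.33²/171 = 31027.3
  stratum 2: (1150/5000)²·(1 − 214/1150)·8447.49²/214 = 14357.4
  stratum 3: (850/5000)²·(1 − 86/850)·5908.18²/86 = 10543.4
V̂(x̄_st) = 55928.1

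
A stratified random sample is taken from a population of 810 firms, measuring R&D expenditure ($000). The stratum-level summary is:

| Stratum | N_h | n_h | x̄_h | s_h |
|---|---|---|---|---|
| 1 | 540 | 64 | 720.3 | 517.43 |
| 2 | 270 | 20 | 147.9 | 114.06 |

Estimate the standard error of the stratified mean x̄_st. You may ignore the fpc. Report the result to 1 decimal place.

SE(x̄_st) ≈ 43.9

V̂(x̄_st) = Σ W_h² s_h²/n_h, with W_h = N_h/N and N = 810:
  stratum 1: (540/810)²·517.43²/64 = 1859.26
  stratum 2: (270/810)²·114.06²/20 = 72.276
V̂(x̄_st) = 1931.54
SE(x̄_st) = √1931.54 = 43.9493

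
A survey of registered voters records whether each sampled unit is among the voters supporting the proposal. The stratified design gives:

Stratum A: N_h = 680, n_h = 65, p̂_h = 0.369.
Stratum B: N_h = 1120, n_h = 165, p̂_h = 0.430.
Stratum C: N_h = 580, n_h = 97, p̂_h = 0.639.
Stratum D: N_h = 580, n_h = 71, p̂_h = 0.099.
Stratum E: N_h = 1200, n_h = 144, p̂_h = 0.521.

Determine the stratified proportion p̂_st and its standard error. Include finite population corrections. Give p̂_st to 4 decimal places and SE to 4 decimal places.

N = 4160; stratum weights W_h = N_h/N.
p̂_st = Σ W_h p̂_h = (680·0.369 + 1120·0.430 + 580·0.639 + 580·0.099 + 1200·0.521)/4160 = 0.42927
V̂(p̂_st) = Σ W_h² (1 − n_h/N_h) p̂_h(1−p̂_h)/(n_h−1):
  stratum A: (680/4160)²·(1 − 65/680)·0.369·0.631/64 = 8.79171e-05
  stratum B: (1120/4160)²·(1 − 165/1120)·0.430·0.570/164 = 9.23707e-05
  stratum C: (580/4160)²·(1 − 97/580)·0.639·0.361/96 = 3.88978e-05
  stratum D: (580/4160)²·(1 − 71/580)·0.099·0.901/70 = 2.17381e-05
  stratum E: (1200/4160)²·(1 − 144/1200)·0.521·0.479/143 = 0.00012779
V̂(p̂_st) = 0.000368713; SE = √V̂ = 0.0192019

p̂_st ≈ 0.4293, SE ≈ 0.0192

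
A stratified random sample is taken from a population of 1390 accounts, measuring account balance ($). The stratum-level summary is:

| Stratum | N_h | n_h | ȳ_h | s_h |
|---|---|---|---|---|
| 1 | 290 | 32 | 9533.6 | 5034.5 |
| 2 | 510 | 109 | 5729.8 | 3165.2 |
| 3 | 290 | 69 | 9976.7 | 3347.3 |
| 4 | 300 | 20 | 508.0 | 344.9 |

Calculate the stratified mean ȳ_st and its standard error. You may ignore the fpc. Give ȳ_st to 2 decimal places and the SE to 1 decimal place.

ȳ_st = Σ W_h ȳ_h = (290·9533.6 + 510·5729.8 + 290·9976.7 + 300·508.0)/1390 = 6282.43525
V̂(ȳ_st) = Σ W_h² s_h²/n_h, with W_h = N_h/N and N = 1390:
  stratum 1: (290/1390)²·5034.5²/32 = 34477
  stratum 2: (510/1390)²·3165.2²/109 = 12373.3
  stratum 3: (290/1390)²·3347.3²/69 = 7068.16
  stratum 4: (300/1390)²·344.9²/20 = 277.057
V̂(ȳ_st) = 54195.5
SE(ȳ_st) = √54195.5 = 232.799

ȳ_st ≈ 6282.44, SE ≈ 232.8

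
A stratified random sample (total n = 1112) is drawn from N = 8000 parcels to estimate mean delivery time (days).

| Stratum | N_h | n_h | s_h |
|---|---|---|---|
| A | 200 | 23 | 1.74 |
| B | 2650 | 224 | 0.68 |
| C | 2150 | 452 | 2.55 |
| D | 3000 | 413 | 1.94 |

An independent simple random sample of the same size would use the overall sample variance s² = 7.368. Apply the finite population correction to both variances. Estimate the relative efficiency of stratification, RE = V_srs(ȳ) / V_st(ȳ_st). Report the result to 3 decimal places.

V̂(ȳ_st) = Σ W_h² (1 − n_h/N_h) s_h²/n_h, with W_h = N_h/N and N = 8000:
  stratum A: (200/8000)²·(1 − 23/200)·1.74²/23 = 7.28105e-05
  stratum B: (2650/8000)²·(1 − 224/2650)·0.68²/224 = 0.000207361
  stratum C: (2150/8000)²·(1 − 452/2150)·2.55²/452 = 0.000820612
  stratum D: (3000/8000)²·(1 − 413/3000)·1.94²/413 = 0.00110507
V_st = 0.00220586
V_srs = (1 − 1112/8000)·7.368/1112 = 0.0057049
Relative efficiency = V_srs / V_st = 0.0057049/0.00220586 = 2.5863

RE ≈ 2.586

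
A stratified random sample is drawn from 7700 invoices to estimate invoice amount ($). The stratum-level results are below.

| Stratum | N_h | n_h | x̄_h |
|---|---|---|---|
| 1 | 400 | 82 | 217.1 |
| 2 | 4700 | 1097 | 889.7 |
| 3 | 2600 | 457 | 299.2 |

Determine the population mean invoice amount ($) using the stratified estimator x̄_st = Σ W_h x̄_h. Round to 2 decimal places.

x̄_st ≈ 655.37

N = Σ N_h = 7700. Stratum weights W_h = N_h/N.
x̄_st = (400·217.1 + 4700·889.7 + 2600·299.2) / 7700 = 655.3701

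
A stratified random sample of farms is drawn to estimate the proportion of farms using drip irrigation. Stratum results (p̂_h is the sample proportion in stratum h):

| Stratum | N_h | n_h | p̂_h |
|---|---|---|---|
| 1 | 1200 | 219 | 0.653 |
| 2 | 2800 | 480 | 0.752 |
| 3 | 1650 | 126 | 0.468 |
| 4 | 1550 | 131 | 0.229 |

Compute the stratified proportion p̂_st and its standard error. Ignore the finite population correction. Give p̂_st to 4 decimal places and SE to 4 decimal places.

p̂_st ≈ 0.5578, SE ≈ 0.0160

N = 7200; stratum weights W_h = N_h/N.
p̂_st = Σ W_h p̂_h = (1200·0.653 + 2800·0.752 + 1650·0.468 + 1550·0.229)/7200 = 0.55783
V̂(p̂_st) = Σ W_h² p̂_h(1−p̂_h)/(n_h−1):
  stratum 1: (1200/7200)²·0.653·0.347/218 = 2.88725e-05
  stratum 2: (2800/7200)²·0.752·0.248/479 = 5.88823e-05
  stratum 3: (1650/7200)²·0.468·0.532/125 = 0.000104604
  stratum 4: (1550/7200)²·0.229·0.771/130 = 6.29426e-05
V̂(p̂_st) = 0.000255302; SE = √V̂ = 0.0159782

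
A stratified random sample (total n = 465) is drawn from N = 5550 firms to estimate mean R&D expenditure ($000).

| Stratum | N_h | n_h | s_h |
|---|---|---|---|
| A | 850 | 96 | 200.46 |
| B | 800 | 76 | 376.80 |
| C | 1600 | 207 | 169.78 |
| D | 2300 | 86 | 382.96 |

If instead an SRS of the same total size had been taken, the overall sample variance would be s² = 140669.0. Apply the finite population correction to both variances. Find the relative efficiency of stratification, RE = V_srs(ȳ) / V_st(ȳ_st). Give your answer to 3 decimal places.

RE ≈ 0.825

V̂(ȳ_st) = Σ W_h² (1 − n_h/N_h) s_h²/n_h, with W_h = N_h/N and N = 5550:
  stratum A: (850/5550)²·(1 − 96/850)·200.46²/96 = 8.70941
  stratum B: (800/5550)²·(1 − 76/800)·376.80²/76 = 35.1278
  stratum C: (1600/5550)²·(1 − 207/1600)·169.78²/207 = 10.076
  stratum D: (2300/5550)²·(1 − 86/2300)·382.96²/86 = 281.921
V_st = 335.834
V_srs = (1 − 465/5550)·140669.0/465 = 277.168
Relative efficiency = V_srs / V_st = 277.168/335.834 = 0.8253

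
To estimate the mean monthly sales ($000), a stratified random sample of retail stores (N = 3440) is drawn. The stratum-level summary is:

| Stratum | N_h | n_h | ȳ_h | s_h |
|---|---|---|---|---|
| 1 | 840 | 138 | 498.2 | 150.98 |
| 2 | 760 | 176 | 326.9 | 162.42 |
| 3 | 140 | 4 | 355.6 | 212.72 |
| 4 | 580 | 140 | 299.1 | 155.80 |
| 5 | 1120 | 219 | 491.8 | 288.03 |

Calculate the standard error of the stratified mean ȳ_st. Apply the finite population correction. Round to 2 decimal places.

SE(ȳ_st) ≈ 8.25

V̂(ȳ_st) = Σ W_h² (1 − n_h/N_h) s_h²/n_h, with W_h = N_h/N and N = 3440:
  stratum 1: (840/3440)²·(1 − 138/840)·150.98²/138 = 8.23113
  stratum 2: (760/3440)²·(1 − 176/760)·162.42²/176 = 5.62181
  stratum 3: (140/3440)²·(1 − 4/140)·212.72²/4 = 18.2015
  stratum 4: (580/3440)²·(1 − 140/580)·155.80²/140 = 3.73913
  stratum 5: (1120/3440)²·(1 − 219/1120)·288.03²/219 = 32.3041
V̂(ȳ_st) = 68.0976
SE(ȳ_st) = √68.0976 = 8.25213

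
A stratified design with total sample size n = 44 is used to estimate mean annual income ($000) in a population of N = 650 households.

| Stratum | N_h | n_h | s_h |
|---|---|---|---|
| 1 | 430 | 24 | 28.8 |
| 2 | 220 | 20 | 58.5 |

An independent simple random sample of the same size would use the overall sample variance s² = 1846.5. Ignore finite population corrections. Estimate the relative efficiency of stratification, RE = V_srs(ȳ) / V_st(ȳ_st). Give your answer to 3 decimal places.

RE ≈ 1.208

V̂(ȳ_st) = Σ W_h² s_h²/n_h, with W_h = N_h/N and N = 650:
  stratum 1: (430/650)²·28.8²/24 = 15.1246
  stratum 2: (220/650)²·58.5²/20 = 19.602
V_st = 34.7266
V_srs = s²/n = 1846.5/44 = 41.9659
Relative efficiency = V_srs / V_st = 41.9659/34.7266 = 1.2085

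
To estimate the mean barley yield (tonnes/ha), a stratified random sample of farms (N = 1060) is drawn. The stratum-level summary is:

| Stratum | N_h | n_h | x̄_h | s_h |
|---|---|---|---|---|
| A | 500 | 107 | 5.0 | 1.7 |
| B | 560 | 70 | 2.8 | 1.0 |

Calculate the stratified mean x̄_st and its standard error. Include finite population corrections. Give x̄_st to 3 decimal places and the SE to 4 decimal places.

x̄_st = Σ W_h x̄_h = (500·5.0 + 560·2.8)/1060 = 3.83774
V̂(x̄_st) = Σ W_h² (1 − n_h/N_h) s_h²/n_h, with W_h = N_h/N and N = 1060:
  stratum A: (500/1060)²·(1 − 107/500)·1.7²/107 = 0.00472351
  stratum B: (560/1060)²·(1 − 70/560)·1.0²/70 = 0.00348879
V̂(x̄_st) = 0.0082123
SE(x̄_st) = √0.0082123 = 0.0906217

x̄_st ≈ 3.838, SE ≈ 0.0906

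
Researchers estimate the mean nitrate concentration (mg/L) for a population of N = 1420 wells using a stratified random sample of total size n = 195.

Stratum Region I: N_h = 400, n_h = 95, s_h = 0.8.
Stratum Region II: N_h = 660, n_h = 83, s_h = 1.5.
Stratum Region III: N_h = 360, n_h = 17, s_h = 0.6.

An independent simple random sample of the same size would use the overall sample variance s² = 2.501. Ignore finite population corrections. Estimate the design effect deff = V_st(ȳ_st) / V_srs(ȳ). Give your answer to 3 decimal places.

deff ≈ 0.604

V̂(ȳ_st) = Σ W_h² s_h²/n_h, with W_h = N_h/N and N = 1420:
  stratum Region I: (400/1420)²·0.8²/95 = 0.000534564
  stratum Region II: (660/1420)²·1.5²/83 = 0.0058562
  stratum Region III: (360/1420)²·0.6²/17 = 0.00136107
V_st = 0.00775183
V_srs = s²/n = 2.501/195 = 0.0128256
deff = V_st / V_srs = 0.00775183/0.0128256 = 0.6044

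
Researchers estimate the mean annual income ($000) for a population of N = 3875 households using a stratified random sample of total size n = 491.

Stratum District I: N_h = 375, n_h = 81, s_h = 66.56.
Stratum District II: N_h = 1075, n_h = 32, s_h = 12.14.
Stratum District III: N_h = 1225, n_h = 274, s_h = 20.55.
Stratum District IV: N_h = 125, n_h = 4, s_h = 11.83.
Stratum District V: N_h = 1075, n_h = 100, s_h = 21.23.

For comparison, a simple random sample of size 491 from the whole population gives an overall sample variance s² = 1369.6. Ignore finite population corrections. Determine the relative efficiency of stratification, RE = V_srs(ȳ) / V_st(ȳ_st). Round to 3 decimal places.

RE ≈ 1.987

V̂(ȳ_st) = Σ W_h² s_h²/n_h, with W_h = N_h/N and N = 3875:
  stratum District I: (375/3875)²·66.56²/81 = 0.512225
  stratum District II: (1075/3875)²·12.14²/32 = 0.354455
  stratum District III: (1225/3875)²·20.55²/274 = 0.154029
  stratum District IV: (125/3875)²·11.83²/4 = 0.0364071
  stratum District V: (1075/3875)²·21.23²/100 = 0.346875
V_st = 1.40399
V_srs = s²/n = 1369.6/491 = 2.78941
Relative efficiency = V_srs / V_st = 2.78941/1.40399 = 1.9868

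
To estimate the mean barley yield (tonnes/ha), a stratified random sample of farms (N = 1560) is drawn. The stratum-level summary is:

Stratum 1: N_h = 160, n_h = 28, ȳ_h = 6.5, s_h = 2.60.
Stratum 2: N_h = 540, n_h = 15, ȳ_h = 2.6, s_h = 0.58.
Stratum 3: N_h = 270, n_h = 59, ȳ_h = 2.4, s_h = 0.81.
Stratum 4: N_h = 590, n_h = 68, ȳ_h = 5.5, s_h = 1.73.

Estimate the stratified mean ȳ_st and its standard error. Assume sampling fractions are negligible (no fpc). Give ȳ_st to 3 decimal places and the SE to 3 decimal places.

ȳ_st ≈ 4.062, SE ≈ 0.109

ȳ_st = Σ W_h ȳ_h = (160·6.5 + 540·2.6 + 270·2.4 + 590·5.5)/1560 = 4.06218
V̂(ȳ_st) = Σ W_h² s_h²/n_h, with W_h = N_h/N and N = 1560:
  stratum 1: (160/1560)²·2.60²/28 = 0.00253968
  stratum 2: (540/1560)²·0.58²/15 = 0.00268722
  stratum 3: (270/1560)²·0.81²/59 = 0.000333117
  stratum 4: (590/1560)²·1.73²/68 = 0.00629561
V̂(ȳ_st) = 0.0118556
SE(ȳ_st) = √0.0118556 = 0.108884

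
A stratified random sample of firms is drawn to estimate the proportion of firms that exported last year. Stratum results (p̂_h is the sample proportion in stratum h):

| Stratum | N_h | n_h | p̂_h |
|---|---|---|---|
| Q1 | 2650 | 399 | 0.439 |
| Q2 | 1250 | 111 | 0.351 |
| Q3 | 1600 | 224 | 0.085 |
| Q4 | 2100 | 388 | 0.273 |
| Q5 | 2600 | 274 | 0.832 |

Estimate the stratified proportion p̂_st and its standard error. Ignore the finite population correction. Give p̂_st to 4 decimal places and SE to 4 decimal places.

p̂_st ≈ 0.4387, SE ≈ 0.0117

N = 10200; stratum weights W_h = N_h/N.
p̂_st = Σ W_h p̂_h = (2650·0.439 + 1250·0.351 + 1600·0.085 + 2100·0.273 + 2600·0.832)/10200 = 0.43869
V̂(p̂_st) = Σ W_h² p̂_h(1−p̂_h)/(n_h−1):
  stratum Q1: (2650/10200)²·0.439·0.561/398 = 4.17672e-05
  stratum Q2: (1250/10200)²·0.351·0.649/110 = 3.11013e-05
  stratum Q3: (1600/10200)²·0.085·0.915/223 = 8.58173e-06
  stratum Q4: (2100/10200)²·0.273·0.727/387 = 2.17382e-05
  stratum Q5: (2600/10200)²·0.832·0.168/273 = 3.32672e-05
V̂(p̂_st) = 0.000136456; SE = √V̂ = 0.0116814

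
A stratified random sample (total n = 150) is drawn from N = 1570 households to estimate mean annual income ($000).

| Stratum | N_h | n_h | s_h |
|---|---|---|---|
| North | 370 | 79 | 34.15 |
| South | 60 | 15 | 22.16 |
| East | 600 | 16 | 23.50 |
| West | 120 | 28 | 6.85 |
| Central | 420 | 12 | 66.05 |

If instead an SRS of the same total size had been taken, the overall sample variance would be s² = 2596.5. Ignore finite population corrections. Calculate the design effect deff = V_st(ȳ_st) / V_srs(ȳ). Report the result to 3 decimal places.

V̂(ȳ_st) = Σ W_h² s_h²/n_h, with W_h = N_h/N and N = 1570:
  stratum North: (370/1570)²·34.15²/79 = 0.819895
  stratum South: (60/1570)²·22.16²/15 = 0.0478136
  stratum East: (600/1570)²·23.50²/16 = 5.04103
  stratum West: (120/1570)²·6.85²/28 = 0.00979008
  stratum Central: (420/1570)²·66.05²/12 = 26.0174
V_st = 31.9359
V_srs = s²/n = 2596.5/150 = 17.31
deff = V_st / V_srs = 31.9359/17.31 = 1.8449

deff ≈ 1.845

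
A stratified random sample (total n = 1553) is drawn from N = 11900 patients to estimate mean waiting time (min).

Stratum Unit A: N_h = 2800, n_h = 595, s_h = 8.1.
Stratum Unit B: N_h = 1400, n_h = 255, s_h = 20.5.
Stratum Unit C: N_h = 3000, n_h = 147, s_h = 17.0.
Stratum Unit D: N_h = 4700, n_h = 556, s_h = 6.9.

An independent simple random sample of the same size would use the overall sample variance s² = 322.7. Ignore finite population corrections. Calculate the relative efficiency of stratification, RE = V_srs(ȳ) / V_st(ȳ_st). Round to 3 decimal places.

V̂(ȳ_st) = Σ W_h² s_h²/n_h, with W_h = N_h/N and N = 11900:
  stratum Unit A: (2800/11900)²·8.1²/595 = 0.00610485
  stratum Unit B: (1400/11900)²·20.5²/255 = 0.0228102
  stratum Unit C: (3000/11900)²·17.0²/147 = 0.124948
  stratum Unit D: (4700/11900)²·6.9²/556 = 0.0133575
V_st = 0.167221
V_srs = s²/n = 322.7/1553 = 0.207791
Relative efficiency = V_srs / V_st = 0.207791/0.167221 = 1.2426

RE ≈ 1.243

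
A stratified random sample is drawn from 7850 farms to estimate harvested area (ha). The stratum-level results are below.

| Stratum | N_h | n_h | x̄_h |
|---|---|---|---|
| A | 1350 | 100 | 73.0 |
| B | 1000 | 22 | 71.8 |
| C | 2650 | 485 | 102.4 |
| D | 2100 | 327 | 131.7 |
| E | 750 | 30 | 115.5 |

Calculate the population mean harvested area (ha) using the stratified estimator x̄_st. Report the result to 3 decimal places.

x̄_st ≈ 102.536

N = Σ N_h = 7850. Stratum weights W_h = N_h/N.
x̄_st = (1350·73.0 + 1000·71.8 + 2650·102.4 + 2100·131.7 + 750·115.5) / 7850 = 102.53567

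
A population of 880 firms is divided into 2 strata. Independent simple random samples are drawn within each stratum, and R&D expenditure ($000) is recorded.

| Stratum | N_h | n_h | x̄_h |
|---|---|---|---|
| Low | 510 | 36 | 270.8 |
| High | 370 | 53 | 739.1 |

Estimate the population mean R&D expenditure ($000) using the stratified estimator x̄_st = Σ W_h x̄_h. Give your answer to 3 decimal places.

N = Σ N_h = 880. Stratum weights W_h = N_h/N.
x̄_st = (510·270.8 + 370·739.1) / 880 = 467.69886

x̄_st ≈ 467.699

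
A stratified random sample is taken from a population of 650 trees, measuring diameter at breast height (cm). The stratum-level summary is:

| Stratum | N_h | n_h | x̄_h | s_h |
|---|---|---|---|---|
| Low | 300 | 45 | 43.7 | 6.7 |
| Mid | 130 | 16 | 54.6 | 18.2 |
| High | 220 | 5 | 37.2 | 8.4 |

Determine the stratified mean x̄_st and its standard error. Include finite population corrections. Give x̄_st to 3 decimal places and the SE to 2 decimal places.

x̄_st = Σ W_h x̄_h = (300·43.7 + 130·54.6 + 220·37.2)/650 = 43.68000
V̂(x̄_st) = Σ W_h² (1 − n_h/N_h) s_h²/n_h, with W_h = N_h/N and N = 650:
  stratum Low: (300/650)²·(1 − 45/300)·6.7²/45 = 0.180622
  stratum Mid: (130/650)²·(1 − 16/130)·18.2²/16 = 0.72618
  stratum High: (220/650)²·(1 − 5/220)·8.4²/5 = 1.57988
V̂(x̄_st) = 2.48668
SE(x̄_st) = √2.48668 = 1.57692

x̄_st ≈ 43.680, SE ≈ 1.58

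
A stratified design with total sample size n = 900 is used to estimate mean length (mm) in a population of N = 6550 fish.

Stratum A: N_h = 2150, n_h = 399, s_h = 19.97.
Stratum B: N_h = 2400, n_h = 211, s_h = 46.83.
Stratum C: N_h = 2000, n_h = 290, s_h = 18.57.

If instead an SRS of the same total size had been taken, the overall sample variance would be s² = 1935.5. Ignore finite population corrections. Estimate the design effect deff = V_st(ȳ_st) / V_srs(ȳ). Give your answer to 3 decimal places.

deff ≈ 0.750

V̂(ȳ_st) = Σ W_h² s_h²/n_h, with W_h = N_h/N and N = 6550:
  stratum A: (2150/6550)²·19.97²/399 = 0.107691
  stratum B: (2400/6550)²·46.83²/211 = 1.39542
  stratum C: (2000/6550)²·18.57²/290 = 0.110867
V_st = 1.61398
V_srs = s²/n = 1935.5/900 = 2.15056
deff = V_st / V_srs = 1.61398/2.15056 = 0.7505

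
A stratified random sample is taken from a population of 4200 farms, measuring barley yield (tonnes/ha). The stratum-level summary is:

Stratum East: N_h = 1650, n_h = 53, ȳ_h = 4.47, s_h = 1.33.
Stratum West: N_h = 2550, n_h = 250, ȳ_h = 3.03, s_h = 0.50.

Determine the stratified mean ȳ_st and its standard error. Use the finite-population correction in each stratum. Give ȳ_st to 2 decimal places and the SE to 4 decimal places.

ȳ_st = Σ W_h ȳ_h = (1650·4.47 + 2550·3.03)/4200 = 3.59571
V̂(ȳ_st) = Σ W_h² (1 − n_h/N_h) s_h²/n_h, with W_h = N_h/N and N = 4200:
  stratum East: (1650/4200)²·(1 − 53/1650)·1.33²/53 = 0.0049856
  stratum West: (2550/4200)²·(1 − 250/2550)·0.50²/250 = 0.000332483
V̂(ȳ_st) = 0.00531809
SE(ȳ_st) = √0.00531809 = 0.0729252

ȳ_st ≈ 3.60, SE ≈ 0.0729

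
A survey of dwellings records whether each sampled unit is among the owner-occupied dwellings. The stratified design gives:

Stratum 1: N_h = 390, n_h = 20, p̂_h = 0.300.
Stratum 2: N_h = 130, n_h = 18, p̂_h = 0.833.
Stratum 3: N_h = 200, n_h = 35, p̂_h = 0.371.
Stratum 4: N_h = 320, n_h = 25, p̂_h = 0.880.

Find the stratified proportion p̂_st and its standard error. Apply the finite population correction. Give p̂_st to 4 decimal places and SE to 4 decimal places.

p̂_st ≈ 0.5587, SE ≈ 0.0467

N = 1040; stratum weights W_h = N_h/N.
p̂_st = Σ W_h p̂_h = (390·0.300 + 130·0.833 + 200·0.371 + 320·0.880)/1040 = 0.55874
V̂(p̂_st) = Σ W_h² (1 − n_h/N_h) p̂_h(1−p̂_h)/(n_h−1):
  stratum 1: (390/1040)²·(1 − 20/390)·0.300·0.700/19 = 0.00147457
  stratum 2: (130/1040)²·(1 − 18/130)·0.833·0.167/17 = 0.000110156
  stratum 3: (200/1040)²·(1 − 35/200)·0.371·0.629/34 = 0.000209408
  stratum 4: (320/1040)²·(1 − 25/320)·0.880·0.120/24 = 0.000384024
V̂(p̂_st) = 0.00217816; SE = √V̂ = 0.0466707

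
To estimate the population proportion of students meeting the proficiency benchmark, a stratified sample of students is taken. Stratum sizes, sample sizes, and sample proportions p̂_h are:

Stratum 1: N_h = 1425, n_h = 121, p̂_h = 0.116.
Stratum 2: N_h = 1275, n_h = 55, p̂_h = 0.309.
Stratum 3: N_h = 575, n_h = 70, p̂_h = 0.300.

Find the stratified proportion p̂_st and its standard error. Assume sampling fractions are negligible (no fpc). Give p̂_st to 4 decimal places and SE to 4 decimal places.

p̂_st ≈ 0.2234, SE ≈ 0.0292

N = 3275; stratum weights W_h = N_h/N.
p̂_st = Σ W_h p̂_h = (1425·0.116 + 1275·0.309 + 575·0.300)/3275 = 0.22344
V̂(p̂_st) = Σ W_h² p̂_h(1−p̂_h)/(n_h−1):
  stratum 1: (1425/3275)²·0.116·0.884/120 = 0.000161784
  stratum 2: (1275/3275)²·0.309·0.691/54 = 0.000599295
  stratum 3: (575/3275)²·0.300·0.700/69 = 9.38174e-05
V̂(p̂_st) = 0.000854896; SE = √V̂ = 0.0292386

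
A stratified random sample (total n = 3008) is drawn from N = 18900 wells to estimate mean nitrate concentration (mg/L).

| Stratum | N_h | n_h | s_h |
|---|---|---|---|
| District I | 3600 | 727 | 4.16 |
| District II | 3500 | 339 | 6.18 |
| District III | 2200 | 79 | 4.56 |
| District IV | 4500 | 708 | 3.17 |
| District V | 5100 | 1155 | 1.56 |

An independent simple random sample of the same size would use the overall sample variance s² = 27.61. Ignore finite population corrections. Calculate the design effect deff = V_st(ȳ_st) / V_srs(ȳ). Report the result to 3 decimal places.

V̂(ȳ_st) = Σ W_h² s_h²/n_h, with W_h = N_h/N and N = 18900:
  stratum District I: (3600/18900)²·4.16²/727 = 0.000863642
  stratum District II: (3500/18900)²·6.18²/339 = 0.00386358
  stratum District III: (2200/18900)²·4.56²/79 = 0.00356635
  stratum District IV: (4500/18900)²·3.17²/708 = 0.000804612
  stratum District V: (5100/18900)²·1.56²/1155 = 0.000153421
V_st = 0.00925161
V_srs = s²/n = 27.61/3008 = 0.00917886
deff = V_st / V_srs = 0.00925161/0.00917886 = 1.0079

deff ≈ 1.008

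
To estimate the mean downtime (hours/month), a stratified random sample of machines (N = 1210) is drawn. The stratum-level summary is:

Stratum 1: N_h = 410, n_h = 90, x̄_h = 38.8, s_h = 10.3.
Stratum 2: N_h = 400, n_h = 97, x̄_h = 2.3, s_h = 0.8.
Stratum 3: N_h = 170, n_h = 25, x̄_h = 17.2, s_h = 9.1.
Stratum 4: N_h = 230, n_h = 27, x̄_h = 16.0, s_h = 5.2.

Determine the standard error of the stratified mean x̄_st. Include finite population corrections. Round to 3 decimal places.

SE(x̄_st) ≈ 0.440

V̂(x̄_st) = Σ W_h² (1 − n_h/N_h) s_h²/n_h, with W_h = N_h/N and N = 1210:
  stratum 1: (410/1210)²·(1 − 90/410)·10.3²/90 = 0.105632
  stratum 2: (400/1210)²·(1 − 97/400)·0.8²/97 = 0.000546185
  stratum 3: (170/1210)²·(1 − 25/170)·9.1²/25 = 0.0557685
  stratum 4: (230/1210)²·(1 − 27/230)·5.2²/27 = 0.0319371
V̂(x̄_st) = 0.193884
SE(x̄_st) = √0.193884 = 0.440322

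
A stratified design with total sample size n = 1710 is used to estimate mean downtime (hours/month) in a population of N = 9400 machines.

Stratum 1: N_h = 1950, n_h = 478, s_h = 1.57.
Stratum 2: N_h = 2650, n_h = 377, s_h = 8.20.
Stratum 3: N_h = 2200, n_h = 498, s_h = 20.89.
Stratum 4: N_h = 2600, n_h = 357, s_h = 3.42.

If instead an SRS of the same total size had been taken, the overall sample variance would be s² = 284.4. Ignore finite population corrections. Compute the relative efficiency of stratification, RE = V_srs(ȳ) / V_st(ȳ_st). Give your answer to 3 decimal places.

RE ≈ 2.563

V̂(ȳ_st) = Σ W_h² s_h²/n_h, with W_h = N_h/N and N = 9400:
  stratum 1: (1950/9400)²·1.57²/478 = 0.000221914
  stratum 2: (2650/9400)²·8.20²/377 = 0.014175
  stratum 3: (2200/9400)²·20.89²/498 = 0.0479996
  stratum 4: (2600/9400)²·3.42²/357 = 0.00250654
V_st = 0.064903
V_srs = s²/n = 284.4/1710 = 0.166316
Relative efficiency = V_srs / V_st = 0.166316/0.064903 = 2.5625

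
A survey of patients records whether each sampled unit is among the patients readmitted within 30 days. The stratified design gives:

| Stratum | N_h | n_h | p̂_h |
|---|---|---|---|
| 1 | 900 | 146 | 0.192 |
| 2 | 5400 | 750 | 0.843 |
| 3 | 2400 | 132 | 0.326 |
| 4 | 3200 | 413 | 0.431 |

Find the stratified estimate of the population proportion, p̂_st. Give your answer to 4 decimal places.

p̂_st ≈ 0.5787

N = 11900; stratum weights W_h = N_h/N.
p̂_st = Σ W_h p̂_h = (900·0.192 + 5400·0.843 + 2400·0.326 + 3200·0.431)/11900 = 0.57871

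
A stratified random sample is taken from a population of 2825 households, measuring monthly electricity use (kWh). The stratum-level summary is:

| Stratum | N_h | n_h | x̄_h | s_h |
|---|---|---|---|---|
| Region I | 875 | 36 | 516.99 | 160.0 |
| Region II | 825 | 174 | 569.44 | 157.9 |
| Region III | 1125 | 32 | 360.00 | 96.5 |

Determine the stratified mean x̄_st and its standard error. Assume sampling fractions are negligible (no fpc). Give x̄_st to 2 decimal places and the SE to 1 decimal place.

x̄_st = Σ W_h x̄_h = (875·516.99 + 825·569.44 + 1125·360.00)/2825 = 469.78912
V̂(x̄_st) = Σ W_h² s_h²/n_h, with W_h = N_h/N and N = 2825:
  stratum Region I: (875/2825)²·160.0²/36 = 68.2208
  stratum Region II: (825/2825)²·157.9²/174 = 12.2204
  stratum Region III: (1125/2825)²·96.5²/32 = 46.1501
V̂(x̄_st) = 126.591
SE(x̄_st) = √126.591 = 11.2513

x̄_st ≈ 469.79, SE ≈ 11.3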